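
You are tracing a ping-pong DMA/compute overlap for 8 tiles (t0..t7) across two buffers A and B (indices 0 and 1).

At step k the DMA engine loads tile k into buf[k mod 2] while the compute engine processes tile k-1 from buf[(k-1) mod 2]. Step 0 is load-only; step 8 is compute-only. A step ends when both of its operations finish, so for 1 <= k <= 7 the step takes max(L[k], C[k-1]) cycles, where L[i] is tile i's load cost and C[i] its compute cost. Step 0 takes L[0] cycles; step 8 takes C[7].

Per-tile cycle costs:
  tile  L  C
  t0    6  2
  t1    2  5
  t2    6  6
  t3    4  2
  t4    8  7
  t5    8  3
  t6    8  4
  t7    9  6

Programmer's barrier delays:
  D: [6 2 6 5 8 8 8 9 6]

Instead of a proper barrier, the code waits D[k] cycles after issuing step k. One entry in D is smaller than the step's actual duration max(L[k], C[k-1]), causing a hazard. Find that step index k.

[0] required=L[0]=6=6 vs D=6 ok
[1] required=max(L[1]=2,C[0]=2)=2 vs D=2 ok
[2] required=max(L[2]=6,C[1]=5)=6 vs D=6 ok
[3] required=max(L[3]=4,C[2]=6)=6 vs D=5 SHORT
[4] required=max(L[4]=8,C[3]=2)=8 vs D=8 ok
[5] required=max(L[5]=8,C[4]=7)=8 vs D=8 ok
[6] required=max(L[6]=8,C[5]=3)=8 vs D=8 ok
[7] required=max(L[7]=9,C[6]=4)=9 vs D=9 ok
[8] required=C[7]=6=6 vs D=6 ok

hazard at step 3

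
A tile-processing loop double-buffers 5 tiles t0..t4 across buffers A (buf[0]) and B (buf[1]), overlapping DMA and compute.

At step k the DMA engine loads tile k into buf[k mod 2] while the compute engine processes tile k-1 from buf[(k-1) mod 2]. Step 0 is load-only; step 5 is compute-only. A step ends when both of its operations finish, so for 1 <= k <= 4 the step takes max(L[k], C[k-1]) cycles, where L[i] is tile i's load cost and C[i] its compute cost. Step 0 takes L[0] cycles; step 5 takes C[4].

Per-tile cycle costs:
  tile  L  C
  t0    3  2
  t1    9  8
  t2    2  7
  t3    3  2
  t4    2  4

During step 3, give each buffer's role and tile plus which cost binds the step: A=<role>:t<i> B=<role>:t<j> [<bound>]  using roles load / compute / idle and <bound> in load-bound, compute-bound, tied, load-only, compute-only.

step 3: A=compute:t2 B=load:t3 [compute-bound]

step 0: L[0]=3 → dur=3, Σ=3 | A=load:t0 B=idle [load-only]
step 1: L[1]=9 C[0]=2 → dur=9, Σ=12 | A=compute:t0 B=load:t1 [load-bound]
step 2: L[2]=2 C[1]=8 → dur=8, Σ=20 | A=load:t2 B=compute:t1 [compute-bound]
step 3: L[3]=3 C[2]=7 → dur=7, Σ=27 | A=compute:t2 B=load:t3 [compute-bound]
step 4: L[4]=2 C[3]=2 → dur=2, Σ=29 | A=load:t4 B=compute:t3 [tied]
step 5: C[4]=4 → dur=4, Σ=33 | A=compute:t4 B=idle [compute-only]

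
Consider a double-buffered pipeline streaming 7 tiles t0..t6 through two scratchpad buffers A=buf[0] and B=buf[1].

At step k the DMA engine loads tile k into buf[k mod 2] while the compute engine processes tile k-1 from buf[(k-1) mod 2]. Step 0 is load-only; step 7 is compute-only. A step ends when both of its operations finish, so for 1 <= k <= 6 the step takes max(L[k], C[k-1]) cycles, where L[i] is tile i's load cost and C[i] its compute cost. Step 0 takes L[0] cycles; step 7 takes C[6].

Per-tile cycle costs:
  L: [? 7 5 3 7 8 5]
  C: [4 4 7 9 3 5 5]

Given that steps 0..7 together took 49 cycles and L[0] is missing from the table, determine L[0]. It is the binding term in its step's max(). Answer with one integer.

step 0 = dur = L[0]=? = L[0]  (unknown; binding)
step 1 = dur = max(L[1]=7, C[0]=4) = 7
step 2 = dur = max(L[2]=5, C[1]=4) = 5
step 3 = dur = max(L[3]=3, C[2]=7) = 7
step 4 = dur = max(L[4]=7, C[3]=9) = 9
step 5 = dur = max(L[5]=8, C[4]=3) = 8
step 6 = dur = max(L[6]=5, C[5]=5) = 5
step 7 = dur = C[6]=5 = 5
sum of known step durations = 46
dur[0] = total - known = 49 - 46 = 3
L[0] is the binding max in step 0, so L[0] = dur[0] = 3

L[0] = 3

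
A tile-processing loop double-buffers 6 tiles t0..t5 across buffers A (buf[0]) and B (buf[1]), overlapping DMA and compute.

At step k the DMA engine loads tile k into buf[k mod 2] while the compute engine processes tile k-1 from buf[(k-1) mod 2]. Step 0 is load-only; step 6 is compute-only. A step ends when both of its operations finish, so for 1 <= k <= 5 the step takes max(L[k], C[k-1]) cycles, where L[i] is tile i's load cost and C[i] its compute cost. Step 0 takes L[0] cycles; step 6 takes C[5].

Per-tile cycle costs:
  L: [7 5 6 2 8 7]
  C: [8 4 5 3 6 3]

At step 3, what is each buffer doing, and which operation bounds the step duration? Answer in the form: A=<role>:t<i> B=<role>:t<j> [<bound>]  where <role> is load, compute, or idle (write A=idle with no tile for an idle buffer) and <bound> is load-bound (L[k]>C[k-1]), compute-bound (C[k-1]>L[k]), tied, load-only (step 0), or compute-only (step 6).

step 3: A=compute:t2 B=load:t3 [compute-bound]

k=0 load=t0/7c comp=- wait=7 total=7
k=1 load=t1/5c comp=t0/8c wait=8 total=15
k=2 load=t2/6c comp=t1/4c wait=6 total=21
k=3 load=t3/2c comp=t2/5c wait=5 total=26
k=4 load=t4/8c comp=t3/3c wait=8 total=34
k=5 load=t5/7c comp=t4/6c wait=7 total=41
k=6 load=- comp=t5/3c wait=3 total=44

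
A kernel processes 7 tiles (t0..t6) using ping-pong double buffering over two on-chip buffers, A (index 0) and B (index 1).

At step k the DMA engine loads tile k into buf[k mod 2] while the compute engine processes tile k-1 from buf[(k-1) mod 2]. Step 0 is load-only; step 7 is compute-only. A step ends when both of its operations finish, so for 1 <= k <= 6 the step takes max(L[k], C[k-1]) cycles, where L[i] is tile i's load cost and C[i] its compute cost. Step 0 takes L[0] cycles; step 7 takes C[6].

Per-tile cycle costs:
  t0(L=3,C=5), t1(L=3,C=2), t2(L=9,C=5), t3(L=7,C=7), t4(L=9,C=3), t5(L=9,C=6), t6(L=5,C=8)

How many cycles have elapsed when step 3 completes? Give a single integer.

end_cycle[3] = 24

step 0: L[0]=3 → dur=3, Σ=3 | A=load:t0 B=idle [load-only]
step 1: L[1]=3 C[0]=5 → dur=5, Σ=8 | A=compute:t0 B=load:t1 [compute-bound]
step 2: L[2]=9 C[1]=2 → dur=9, Σ=17 | A=load:t2 B=compute:t1 [load-bound]
step 3: L[3]=7 C[2]=5 → dur=7, Σ=24 | A=compute:t2 B=load:t3 [load-bound]
step 4: L[4]=9 C[3]=7 → dur=9, Σ=33 | A=load:t4 B=compute:t3 [load-bound]
step 5: L[5]=9 C[4]=3 → dur=9, Σ=42 | A=compute:t4 B=load:t5 [load-bound]
step 6: L[6]=5 C[5]=6 → dur=6, Σ=48 | A=load:t6 B=compute:t5 [compute-bound]
step 7: C[6]=8 → dur=8, Σ=56 | A=compute:t6 B=idle [compute-only]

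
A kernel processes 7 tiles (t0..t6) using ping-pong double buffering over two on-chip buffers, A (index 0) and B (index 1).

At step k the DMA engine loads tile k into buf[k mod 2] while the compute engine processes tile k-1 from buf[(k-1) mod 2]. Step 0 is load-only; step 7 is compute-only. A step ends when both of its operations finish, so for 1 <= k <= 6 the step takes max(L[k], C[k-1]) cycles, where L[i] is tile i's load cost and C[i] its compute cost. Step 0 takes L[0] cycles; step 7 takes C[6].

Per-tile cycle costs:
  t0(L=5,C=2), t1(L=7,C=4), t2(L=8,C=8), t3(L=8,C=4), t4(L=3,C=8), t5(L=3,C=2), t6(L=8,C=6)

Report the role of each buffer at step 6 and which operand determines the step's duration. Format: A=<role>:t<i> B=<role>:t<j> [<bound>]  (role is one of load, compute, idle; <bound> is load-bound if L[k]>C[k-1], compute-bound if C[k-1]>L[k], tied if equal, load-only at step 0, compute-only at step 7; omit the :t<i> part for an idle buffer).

[0] DMA t0→A (5c) ∥ CU idle ⇒ 5c, clock 5
[1] DMA t1→B (7c) ∥ CU A:t0 (2c) ⇒ 7c, clock 12
[2] DMA t2→A (8c) ∥ CU B:t1 (4c) ⇒ 8c, clock 20
[3] DMA t3→B (8c) ∥ CU A:t2 (8c) ⇒ 8c, clock 28
[4] DMA t4→A (3c) ∥ CU B:t3 (4c) ⇒ 4c, clock 32
[5] DMA t5→B (3c) ∥ CU A:t4 (8c) ⇒ 8c, clock 40
[6] DMA t6→A (8c) ∥ CU B:t5 (2c) ⇒ 8c, clock 48
[7] DMA idle ∥ CU A:t6 (6c) ⇒ 6c, clock 54

step 6: A=load:t6 B=compute:t5 [load-bound]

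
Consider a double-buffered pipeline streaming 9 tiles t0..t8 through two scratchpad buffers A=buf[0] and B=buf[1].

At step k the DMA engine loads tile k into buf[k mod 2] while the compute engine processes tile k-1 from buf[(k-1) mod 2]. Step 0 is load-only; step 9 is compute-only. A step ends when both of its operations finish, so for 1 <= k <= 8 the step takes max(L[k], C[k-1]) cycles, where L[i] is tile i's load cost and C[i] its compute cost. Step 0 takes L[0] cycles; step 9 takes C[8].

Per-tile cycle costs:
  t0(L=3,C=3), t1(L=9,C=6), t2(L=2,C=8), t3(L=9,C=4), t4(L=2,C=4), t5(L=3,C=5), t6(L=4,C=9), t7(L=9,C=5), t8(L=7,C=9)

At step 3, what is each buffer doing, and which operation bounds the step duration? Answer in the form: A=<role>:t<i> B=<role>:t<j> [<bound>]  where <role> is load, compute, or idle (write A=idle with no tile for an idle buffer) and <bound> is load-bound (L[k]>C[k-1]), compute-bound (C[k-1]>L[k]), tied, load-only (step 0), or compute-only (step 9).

k=0 load=t0/3c comp=- wait=3 total=3
k=1 load=t1/9c comp=t0/3c wait=9 total=12
k=2 load=t2/2c comp=t1/6c wait=6 total=18
k=3 load=t3/9c comp=t2/8c wait=9 total=27
k=4 load=t4/2c comp=t3/4c wait=4 total=31
k=5 load=t5/3c comp=t4/4c wait=4 total=35
k=6 load=t6/4c comp=t5/5c wait=5 total=40
k=7 load=t7/9c comp=t6/9c wait=9 total=49
k=8 load=t8/7c comp=t7/5c wait=7 total=56
k=9 load=- comp=t8/9c wait=9 total=65

step 3: A=compute:t2 B=load:t3 [load-bound]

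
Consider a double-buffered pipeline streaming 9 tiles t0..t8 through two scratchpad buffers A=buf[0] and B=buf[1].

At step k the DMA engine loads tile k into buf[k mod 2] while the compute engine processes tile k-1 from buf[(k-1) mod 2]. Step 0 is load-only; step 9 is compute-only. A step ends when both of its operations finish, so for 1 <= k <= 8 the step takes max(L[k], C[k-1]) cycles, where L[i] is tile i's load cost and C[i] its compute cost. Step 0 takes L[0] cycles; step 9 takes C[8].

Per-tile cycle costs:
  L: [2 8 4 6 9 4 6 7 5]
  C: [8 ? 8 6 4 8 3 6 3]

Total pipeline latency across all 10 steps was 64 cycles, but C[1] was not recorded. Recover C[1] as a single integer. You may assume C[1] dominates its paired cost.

step 0: dur = L[0]=2 = 2
step 1: dur = max(L[1]=8, C[0]=8) = 8
step 2: dur = max(L[2]=4, C[1]=?) = C[1]  (unknown; binding)
step 3: dur = max(L[3]=6, C[2]=8) = 8
step 4: dur = max(L[4]=9, C[3]=6) = 9
step 5: dur = max(L[5]=4, C[4]=4) = 4
step 6: dur = max(L[6]=6, C[5]=8) = 8
step 7: dur = max(L[7]=7, C[6]=3) = 7
step 8: dur = max(L[8]=5, C[7]=6) = 6
step 9: dur = C[8]=3 = 3
sum of known step durations = 55
dur[2] = total - known = 64 - 55 = 9
C[1] is the binding max in step 2, so C[1] = dur[2] = 9

C[1] = 9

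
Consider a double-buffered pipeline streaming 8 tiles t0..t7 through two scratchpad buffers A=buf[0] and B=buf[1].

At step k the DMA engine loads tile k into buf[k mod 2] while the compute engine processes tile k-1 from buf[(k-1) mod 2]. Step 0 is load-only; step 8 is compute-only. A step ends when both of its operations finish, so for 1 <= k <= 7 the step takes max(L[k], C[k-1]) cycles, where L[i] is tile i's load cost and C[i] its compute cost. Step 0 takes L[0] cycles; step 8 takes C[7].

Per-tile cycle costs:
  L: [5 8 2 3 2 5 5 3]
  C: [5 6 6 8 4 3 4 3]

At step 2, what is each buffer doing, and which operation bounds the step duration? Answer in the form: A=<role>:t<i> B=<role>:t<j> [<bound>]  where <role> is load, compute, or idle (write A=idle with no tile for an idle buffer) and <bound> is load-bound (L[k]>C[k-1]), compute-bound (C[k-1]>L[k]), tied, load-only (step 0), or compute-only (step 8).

[0] DMA t0→A (5c) ∥ CU idle ⇒ 5c, clock 5
[1] DMA t1→B (8c) ∥ CU A:t0 (5c) ⇒ 8c, clock 13
[2] DMA t2→A (2c) ∥ CU B:t1 (6c) ⇒ 6c, clock 19
[3] DMA t3→B (3c) ∥ CU A:t2 (6c) ⇒ 6c, clock 25
[4] DMA t4→A (2c) ∥ CU B:t3 (8c) ⇒ 8c, clock 33
[5] DMA t5→B (5c) ∥ CU A:t4 (4c) ⇒ 5c, clock 38
[6] DMA t6→A (5c) ∥ CU B:t5 (3c) ⇒ 5c, clock 43
[7] DMA t7→B (3c) ∥ CU A:t6 (4c) ⇒ 4c, clock 47
[8] DMA idle ∥ CU B:t7 (3c) ⇒ 3c, clock 50

step 2: A=load:t2 B=compute:t1 [compute-bound]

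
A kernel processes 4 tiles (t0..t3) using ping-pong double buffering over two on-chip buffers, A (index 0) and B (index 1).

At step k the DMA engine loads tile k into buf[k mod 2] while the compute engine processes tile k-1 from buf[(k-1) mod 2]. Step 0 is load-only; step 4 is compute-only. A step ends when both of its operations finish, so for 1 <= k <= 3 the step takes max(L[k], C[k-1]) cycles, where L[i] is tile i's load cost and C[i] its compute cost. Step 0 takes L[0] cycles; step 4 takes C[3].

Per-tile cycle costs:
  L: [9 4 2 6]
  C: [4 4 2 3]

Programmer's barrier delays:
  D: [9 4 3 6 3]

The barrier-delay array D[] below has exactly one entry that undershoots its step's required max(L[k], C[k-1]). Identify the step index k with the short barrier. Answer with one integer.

hazard at step 2

[0] required=L[0]=9=9 vs D=9 ok
[1] required=max(L[1]=4,C[0]=4)=4 vs D=4 ok
[2] required=max(L[2]=2,C[1]=4)=4 vs D=3 SHORT
[3] required=max(L[3]=6,C[2]=2)=6 vs D=6 ok
[4] required=C[3]=3=3 vs D=3 ok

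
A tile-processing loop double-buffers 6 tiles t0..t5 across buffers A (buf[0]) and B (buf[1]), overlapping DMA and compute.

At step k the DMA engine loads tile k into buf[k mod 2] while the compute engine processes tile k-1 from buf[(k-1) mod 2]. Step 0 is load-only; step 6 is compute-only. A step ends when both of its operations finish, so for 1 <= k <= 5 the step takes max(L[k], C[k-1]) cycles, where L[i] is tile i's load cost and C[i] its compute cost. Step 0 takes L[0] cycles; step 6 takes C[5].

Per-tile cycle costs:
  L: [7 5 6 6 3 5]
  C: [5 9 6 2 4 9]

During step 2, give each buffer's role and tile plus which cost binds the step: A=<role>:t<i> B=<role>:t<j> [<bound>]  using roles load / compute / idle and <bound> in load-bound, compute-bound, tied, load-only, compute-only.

  0. 7=7c; end=7; A:t0 B:-
  1. max(5,5)=5c; end=12; A:t0 B:t1
  2. max(6,9)=9c; end=21; A:t2 B:t1
  3. max(6,6)=6c; end=27; A:t2 B:t3
  4. max(3,2)=3c; end=30; A:t4 B:t3
  5. max(5,4)=5c; end=35; A:t4 B:t5
  6. 9=9c; end=44; A:t4 B:t5

step 2: A=load:t2 B=compute:t1 [compute-bound]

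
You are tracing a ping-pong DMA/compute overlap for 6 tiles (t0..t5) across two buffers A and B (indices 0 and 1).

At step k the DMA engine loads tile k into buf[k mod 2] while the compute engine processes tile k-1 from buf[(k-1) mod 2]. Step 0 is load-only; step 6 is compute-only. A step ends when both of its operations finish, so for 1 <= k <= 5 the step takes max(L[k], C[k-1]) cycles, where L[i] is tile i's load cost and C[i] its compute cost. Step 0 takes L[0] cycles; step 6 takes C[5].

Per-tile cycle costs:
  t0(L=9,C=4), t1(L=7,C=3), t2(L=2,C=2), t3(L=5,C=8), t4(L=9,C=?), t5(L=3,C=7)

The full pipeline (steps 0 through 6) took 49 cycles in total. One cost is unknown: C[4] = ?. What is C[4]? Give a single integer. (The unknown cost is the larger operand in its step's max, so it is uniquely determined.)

step 0: dur = L[0]=9 = 9
step 1: dur = max(L[1]=7, C[0]=4) = 7
step 2: dur = max(L[2]=2, C[1]=3) = 3
step 3: dur = max(L[3]=5, C[2]=2) = 5
step 4: dur = max(L[4]=9, C[3]=8) = 9
step 5: dur = max(L[5]=3, C[4]=?) = C[4]  (unknown; binding)
step 6: dur = C[5]=7 = 7
sum of known step durations = 40
dur[5] = total - known = 49 - 40 = 9
C[4] is the binding max in step 5, so C[4] = dur[5] = 9

C[4] = 9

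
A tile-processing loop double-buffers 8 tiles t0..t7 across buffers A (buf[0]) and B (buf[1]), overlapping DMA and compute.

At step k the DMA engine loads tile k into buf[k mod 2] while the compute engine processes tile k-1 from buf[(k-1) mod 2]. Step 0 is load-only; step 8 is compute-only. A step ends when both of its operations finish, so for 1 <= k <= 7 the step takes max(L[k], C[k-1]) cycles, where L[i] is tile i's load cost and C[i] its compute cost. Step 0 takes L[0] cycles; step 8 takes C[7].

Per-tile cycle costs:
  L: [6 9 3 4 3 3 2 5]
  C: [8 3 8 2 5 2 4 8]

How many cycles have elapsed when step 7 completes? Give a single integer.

  0. 6=6c; end=6; A:t0 B:-
  1. max(9,8)=9c; end=15; A:t0 B:t1
  2. max(3,3)=3c; end=18; A:t2 B:t1
  3. max(4,8)=8c; end=26; A:t2 B:t3
  4. max(3,2)=3c; end=29; A:t4 B:t3
  5. max(3,5)=5c; end=34; A:t4 B:t5
  6. max(2,2)=2c; end=36; A:t6 B:t5
  7. max(5,4)=5c; end=41; A:t6 B:t7
  8. 8=8c; end=49; A:t6 B:t7

end_cycle[7] = 41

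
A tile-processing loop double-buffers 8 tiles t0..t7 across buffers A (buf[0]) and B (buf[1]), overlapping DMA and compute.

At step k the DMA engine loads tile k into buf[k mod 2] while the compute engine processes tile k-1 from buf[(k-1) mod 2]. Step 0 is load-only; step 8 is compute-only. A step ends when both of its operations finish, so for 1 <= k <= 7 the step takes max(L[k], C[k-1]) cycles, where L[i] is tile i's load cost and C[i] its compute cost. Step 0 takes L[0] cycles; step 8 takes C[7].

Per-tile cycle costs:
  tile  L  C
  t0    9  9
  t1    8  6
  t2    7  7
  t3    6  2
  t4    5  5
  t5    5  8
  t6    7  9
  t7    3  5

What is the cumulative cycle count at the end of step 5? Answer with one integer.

[0] DMA t0→A (9c) ∥ CU idle ⇒ 9c, clock 9
[1] DMA t1→B (8c) ∥ CU A:t0 (9c) ⇒ 9c, clock 18
[2] DMA t2→A (7c) ∥ CU B:t1 (6c) ⇒ 7c, clock 25
[3] DMA t3→B (6c) ∥ CU A:t2 (7c) ⇒ 7c, clock 32
[4] DMA t4→A (5c) ∥ CU B:t3 (2c) ⇒ 5c, clock 37
[5] DMA t5→B (5c) ∥ CU A:t4 (5c) ⇒ 5c, clock 42
[6] DMA t6→A (7c) ∥ CU B:t5 (8c) ⇒ 8c, clock 50
[7] DMA t7→B (3c) ∥ CU A:t6 (9c) ⇒ 9c, clock 59
[8] DMA idle ∥ CU B:t7 (5c) ⇒ 5c, clock 64

end_cycle[5] = 42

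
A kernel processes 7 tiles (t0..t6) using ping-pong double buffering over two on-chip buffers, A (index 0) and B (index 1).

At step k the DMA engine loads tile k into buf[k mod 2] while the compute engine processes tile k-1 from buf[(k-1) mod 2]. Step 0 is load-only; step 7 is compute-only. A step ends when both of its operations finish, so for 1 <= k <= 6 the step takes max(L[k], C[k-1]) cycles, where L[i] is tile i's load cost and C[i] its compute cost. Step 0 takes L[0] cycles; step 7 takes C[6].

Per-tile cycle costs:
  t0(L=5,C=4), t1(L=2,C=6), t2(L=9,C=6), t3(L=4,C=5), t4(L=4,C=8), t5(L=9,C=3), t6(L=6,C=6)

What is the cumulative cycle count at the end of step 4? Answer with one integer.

step 0: L[0]=5 → dur=5, Σ=5 | A=load:t0 B=idle [load-only]
step 1: L[1]=2 C[0]=4 → dur=4, Σ=9 | A=compute:t0 B=load:t1 [compute-bound]
step 2: L[2]=9 C[1]=6 → dur=9, Σ=18 | A=load:t2 B=compute:t1 [load-bound]
step 3: L[3]=4 C[2]=6 → dur=6, Σ=24 | A=compute:t2 B=load:t3 [compute-bound]
step 4: L[4]=4 C[3]=5 → dur=5, Σ=29 | A=load:t4 B=compute:t3 [compute-bound]
step 5: L[5]=9 C[4]=8 → dur=9, Σ=38 | A=compute:t4 B=load:t5 [load-bound]
step 6: L[6]=6 C[5]=3 → dur=6, Σ=44 | A=load:t6 B=compute:t5 [load-bound]
step 7: C[6]=6 → dur=6, Σ=50 | A=compute:t6 B=idle [compute-only]

end_cycle[4] = 29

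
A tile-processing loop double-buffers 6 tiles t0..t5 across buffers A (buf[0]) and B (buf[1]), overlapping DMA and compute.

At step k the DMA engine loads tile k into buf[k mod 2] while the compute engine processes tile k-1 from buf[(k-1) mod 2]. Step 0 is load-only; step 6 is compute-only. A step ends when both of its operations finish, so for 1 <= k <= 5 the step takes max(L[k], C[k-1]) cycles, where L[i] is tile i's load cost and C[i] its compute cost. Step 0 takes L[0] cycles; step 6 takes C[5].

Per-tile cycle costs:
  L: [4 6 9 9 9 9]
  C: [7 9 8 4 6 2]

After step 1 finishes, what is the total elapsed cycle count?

k=0 load=t0/4c comp=- wait=4 total=4
k=1 load=t1/6c comp=t0/7c wait=7 total=11
k=2 load=t2/9c comp=t1/9c wait=9 total=20
k=3 load=t3/9c comp=t2/8c wait=9 total=29
k=4 load=t4/9c comp=t3/4c wait=9 total=38
k=5 load=t5/9c comp=t4/6c wait=9 total=47
k=6 load=- comp=t5/2c wait=2 total=49

end_cycle[1] = 11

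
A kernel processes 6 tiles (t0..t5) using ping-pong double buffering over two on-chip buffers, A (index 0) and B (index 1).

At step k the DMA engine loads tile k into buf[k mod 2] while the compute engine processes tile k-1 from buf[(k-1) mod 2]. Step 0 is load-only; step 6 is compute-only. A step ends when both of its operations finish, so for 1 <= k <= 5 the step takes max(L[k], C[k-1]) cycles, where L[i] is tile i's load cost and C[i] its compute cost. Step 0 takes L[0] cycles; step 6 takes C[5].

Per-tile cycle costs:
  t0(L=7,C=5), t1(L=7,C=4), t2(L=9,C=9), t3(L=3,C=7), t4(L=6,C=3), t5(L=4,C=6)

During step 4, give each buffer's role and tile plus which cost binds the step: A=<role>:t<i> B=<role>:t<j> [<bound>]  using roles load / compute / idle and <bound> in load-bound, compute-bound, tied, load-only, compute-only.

step 4: A=load:t4 B=compute:t3 [compute-bound]

[0] DMA t0→A (7c) ∥ CU idle ⇒ 7c, clock 7
[1] DMA t1→B (7c) ∥ CU A:t0 (5c) ⇒ 7c, clock 14
[2] DMA t2→A (9c) ∥ CU B:t1 (4c) ⇒ 9c, clock 23
[3] DMA t3→B (3c) ∥ CU A:t2 (9c) ⇒ 9c, clock 32
[4] DMA t4→A (6c) ∥ CU B:t3 (7c) ⇒ 7c, clock 39
[5] DMA t5→B (4c) ∥ CU A:t4 (3c) ⇒ 4c, clock 43
[6] DMA idle ∥ CU B:t5 (6c) ⇒ 6c, clock 49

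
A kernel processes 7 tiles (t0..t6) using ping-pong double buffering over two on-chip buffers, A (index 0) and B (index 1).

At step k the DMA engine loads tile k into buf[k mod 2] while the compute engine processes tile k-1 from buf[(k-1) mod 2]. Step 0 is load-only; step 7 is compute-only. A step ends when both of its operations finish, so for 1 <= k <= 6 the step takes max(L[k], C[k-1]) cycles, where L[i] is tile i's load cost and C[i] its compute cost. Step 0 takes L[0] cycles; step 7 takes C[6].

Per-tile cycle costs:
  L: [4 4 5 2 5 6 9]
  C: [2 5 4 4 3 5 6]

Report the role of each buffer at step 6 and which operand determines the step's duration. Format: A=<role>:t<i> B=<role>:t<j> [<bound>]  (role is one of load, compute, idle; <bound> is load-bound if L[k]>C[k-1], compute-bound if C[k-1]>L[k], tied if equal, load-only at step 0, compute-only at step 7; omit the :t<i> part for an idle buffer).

step 6: A=load:t6 B=compute:t5 [load-bound]

k=0 load=t0/4c comp=- wait=4 total=4
k=1 load=t1/4c comp=t0/2c wait=4 total=8
k=2 load=t2/5c comp=t1/5c wait=5 total=13
k=3 load=t3/2c comp=t2/4c wait=4 total=17
k=4 load=t4/5c comp=t3/4c wait=5 total=22
k=5 load=t5/6c comp=t4/3c wait=6 total=28
k=6 load=t6/9c comp=t5/5c wait=9 total=37
k=7 load=- comp=t6/6c wait=6 total=43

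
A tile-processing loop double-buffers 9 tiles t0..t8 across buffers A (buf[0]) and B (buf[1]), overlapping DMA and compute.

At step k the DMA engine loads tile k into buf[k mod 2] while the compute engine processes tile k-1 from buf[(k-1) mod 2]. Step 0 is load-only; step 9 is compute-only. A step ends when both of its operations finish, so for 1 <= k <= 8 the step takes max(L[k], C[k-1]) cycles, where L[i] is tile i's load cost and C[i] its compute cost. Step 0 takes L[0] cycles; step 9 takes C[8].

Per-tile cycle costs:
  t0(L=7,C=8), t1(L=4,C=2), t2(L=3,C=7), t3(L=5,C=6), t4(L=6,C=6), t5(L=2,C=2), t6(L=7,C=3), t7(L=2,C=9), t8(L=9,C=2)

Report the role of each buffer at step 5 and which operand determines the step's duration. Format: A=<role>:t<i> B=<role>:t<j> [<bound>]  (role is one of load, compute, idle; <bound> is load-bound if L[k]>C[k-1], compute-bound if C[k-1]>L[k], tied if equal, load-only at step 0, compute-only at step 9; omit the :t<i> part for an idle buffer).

[0] DMA t0→A (7c) ∥ CU idle ⇒ 7c, clock 7
[1] DMA t1→B (4c) ∥ CU A:t0 (8c) ⇒ 8c, clock 15
[2] DMA t2→A (3c) ∥ CU B:t1 (2c) ⇒ 3c, clock 18
[3] DMA t3→B (5c) ∥ CU A:t2 (7c) ⇒ 7c, clock 25
[4] DMA t4→A (6c) ∥ CU B:t3 (6c) ⇒ 6c, clock 31
[5] DMA t5→B (2c) ∥ CU A:t4 (6c) ⇒ 6c, clock 37
[6] DMA t6→A (7c) ∥ CU B:t5 (2c) ⇒ 7c, clock 44
[7] DMA t7→B (2c) ∥ CU A:t6 (3c) ⇒ 3c, clock 47
[8] DMA t8→A (9c) ∥ CU B:t7 (9c) ⇒ 9c, clock 56
[9] DMA idle ∥ CU A:t8 (2c) ⇒ 2c, clock 58

step 5: A=compute:t4 B=load:t5 [compute-bound]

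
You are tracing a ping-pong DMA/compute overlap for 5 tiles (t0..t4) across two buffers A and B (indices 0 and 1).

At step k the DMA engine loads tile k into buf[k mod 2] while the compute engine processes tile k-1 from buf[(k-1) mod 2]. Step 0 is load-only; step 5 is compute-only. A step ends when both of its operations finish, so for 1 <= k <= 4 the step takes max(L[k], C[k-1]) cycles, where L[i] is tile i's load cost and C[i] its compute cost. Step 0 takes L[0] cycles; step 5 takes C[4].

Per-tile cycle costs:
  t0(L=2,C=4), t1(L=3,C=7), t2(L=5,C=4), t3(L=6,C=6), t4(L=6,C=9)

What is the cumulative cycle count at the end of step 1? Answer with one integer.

  0. 2=2c; end=2; A:t0 B:-
  1. max(3,4)=4c; end=6; A:t0 B:t1
  2. max(5,7)=7c; end=13; A:t2 B:t1
  3. max(6,4)=6c; end=19; A:t2 B:t3
  4. max(6,6)=6c; end=25; A:t4 B:t3
  5. 9=9c; end=34; A:t4 B:t3

end_cycle[1] = 6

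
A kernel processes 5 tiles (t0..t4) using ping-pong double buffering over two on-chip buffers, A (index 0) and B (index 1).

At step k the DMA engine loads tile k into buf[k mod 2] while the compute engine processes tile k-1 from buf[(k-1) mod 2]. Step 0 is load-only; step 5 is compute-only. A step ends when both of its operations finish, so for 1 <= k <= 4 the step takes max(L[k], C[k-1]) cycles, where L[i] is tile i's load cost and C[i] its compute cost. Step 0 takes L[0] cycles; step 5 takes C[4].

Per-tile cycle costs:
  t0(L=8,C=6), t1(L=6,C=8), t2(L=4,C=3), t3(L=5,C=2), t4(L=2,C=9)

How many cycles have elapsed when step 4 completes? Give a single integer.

[0] DMA t0→A (8c) ∥ CU idle ⇒ 8c, clock 8
[1] DMA t1→B (6c) ∥ CU A:t0 (6c) ⇒ 6c, clock 14
[2] DMA t2→A (4c) ∥ CU B:t1 (8c) ⇒ 8c, clock 22
[3] DMA t3→B (5c) ∥ CU A:t2 (3c) ⇒ 5c, clock 27
[4] DMA t4→A (2c) ∥ CU B:t3 (2c) ⇒ 2c, clock 29
[5] DMA idle ∥ CU A:t4 (9c) ⇒ 9c, clock 38

end_cycle[4] = 29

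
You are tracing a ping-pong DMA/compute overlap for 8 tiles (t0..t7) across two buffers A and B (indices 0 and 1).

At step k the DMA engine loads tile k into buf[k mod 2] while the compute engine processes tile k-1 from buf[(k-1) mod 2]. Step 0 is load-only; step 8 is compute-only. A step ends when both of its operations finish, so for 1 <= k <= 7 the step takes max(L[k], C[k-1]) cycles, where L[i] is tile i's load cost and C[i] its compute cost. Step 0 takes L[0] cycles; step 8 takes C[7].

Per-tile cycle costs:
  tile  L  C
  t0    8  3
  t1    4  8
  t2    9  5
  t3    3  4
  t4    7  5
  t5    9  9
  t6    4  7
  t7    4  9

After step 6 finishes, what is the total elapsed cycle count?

end_cycle[6] = 51

step 0: L[0]=8 → dur=8, Σ=8 | A=load:t0 B=idle [load-only]
step 1: L[1]=4 C[0]=3 → dur=4, Σ=12 | A=compute:t0 B=load:t1 [load-bound]
step 2: L[2]=9 C[1]=8 → dur=9, Σ=21 | A=load:t2 B=compute:t1 [load-bound]
step 3: L[3]=3 C[2]=5 → dur=5, Σ=26 | A=compute:t2 B=load:t3 [compute-bound]
step 4: L[4]=7 C[3]=4 → dur=7, Σ=33 | A=load:t4 B=compute:t3 [load-bound]
step 5: L[5]=9 C[4]=5 → dur=9, Σ=42 | A=compute:t4 B=load:t5 [load-bound]
step 6: L[6]=4 C[5]=9 → dur=9, Σ=51 | A=load:t6 B=compute:t5 [compute-bound]
step 7: L[7]=4 C[6]=7 → dur=7, Σ=58 | A=compute:t6 B=load:t7 [compute-bound]
step 8: C[7]=9 → dur=9, Σ=67 | A=idle B=compute:t7 [compute-only]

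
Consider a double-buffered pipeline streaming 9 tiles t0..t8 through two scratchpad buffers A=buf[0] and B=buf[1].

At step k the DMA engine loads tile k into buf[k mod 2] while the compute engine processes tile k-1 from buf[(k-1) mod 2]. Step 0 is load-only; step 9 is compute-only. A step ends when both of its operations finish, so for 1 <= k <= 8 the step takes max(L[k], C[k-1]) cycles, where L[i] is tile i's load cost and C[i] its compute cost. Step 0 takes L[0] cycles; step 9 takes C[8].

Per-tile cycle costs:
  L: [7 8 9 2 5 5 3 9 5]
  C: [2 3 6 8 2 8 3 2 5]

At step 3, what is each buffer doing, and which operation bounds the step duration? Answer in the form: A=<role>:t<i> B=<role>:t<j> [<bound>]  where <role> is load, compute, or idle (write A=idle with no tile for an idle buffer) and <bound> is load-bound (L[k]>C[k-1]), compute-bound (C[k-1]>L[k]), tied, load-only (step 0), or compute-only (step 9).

step 0: L[0]=7 → dur=7, Σ=7 | A=load:t0 B=idle [load-only]
step 1: L[1]=8 C[0]=2 → dur=8, Σ=15 | A=compute:t0 B=load:t1 [load-bound]
step 2: L[2]=9 C[1]=3 → dur=9, Σ=24 | A=load:t2 B=compute:t1 [load-bound]
step 3: L[3]=2 C[2]=6 → dur=6, Σ=30 | A=compute:t2 B=load:t3 [compute-bound]
step 4: L[4]=5 C[3]=8 → dur=8, Σ=38 | A=load:t4 B=compute:t3 [compute-bound]
step 5: L[5]=5 C[4]=2 → dur=5, Σ=43 | A=compute:t4 B=load:t5 [load-bound]
step 6: L[6]=3 C[5]=8 → dur=8, Σ=51 | A=load:t6 B=compute:t5 [compute-bound]
step 7: L[7]=9 C[6]=3 → dur=9, Σ=60 | A=compute:t6 B=load:t7 [load-bound]
step 8: L[8]=5 C[7]=2 → dur=5, Σ=65 | A=load:t8 B=compute:t7 [load-bound]
step 9: C[8]=5 → dur=5, Σ=70 | A=compute:t8 B=idle [compute-only]

step 3: A=compute:t2 B=load:t3 [compute-bound]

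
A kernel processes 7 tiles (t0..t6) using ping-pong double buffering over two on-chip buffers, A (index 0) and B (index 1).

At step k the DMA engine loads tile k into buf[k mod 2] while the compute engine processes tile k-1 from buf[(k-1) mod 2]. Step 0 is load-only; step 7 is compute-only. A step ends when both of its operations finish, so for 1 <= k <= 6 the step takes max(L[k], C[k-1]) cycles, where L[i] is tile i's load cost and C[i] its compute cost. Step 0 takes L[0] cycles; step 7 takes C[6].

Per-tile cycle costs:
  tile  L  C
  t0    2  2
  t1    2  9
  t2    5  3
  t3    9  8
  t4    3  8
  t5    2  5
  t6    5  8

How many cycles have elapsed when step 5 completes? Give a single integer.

end_cycle[5] = 38

k=0 load=t0/2c comp=- wait=2 total=2
k=1 load=t1/2c comp=t0/2c wait=2 total=4
k=2 load=t2/5c comp=t1/9c wait=9 total=13
k=3 load=t3/9c comp=t2/3c wait=9 total=22
k=4 load=t4/3c comp=t3/8c wait=8 total=30
k=5 load=t5/2c comp=t4/8c wait=8 total=38
k=6 load=t6/5c comp=t5/5c wait=5 total=43
k=7 load=- comp=t6/8c wait=8 total=51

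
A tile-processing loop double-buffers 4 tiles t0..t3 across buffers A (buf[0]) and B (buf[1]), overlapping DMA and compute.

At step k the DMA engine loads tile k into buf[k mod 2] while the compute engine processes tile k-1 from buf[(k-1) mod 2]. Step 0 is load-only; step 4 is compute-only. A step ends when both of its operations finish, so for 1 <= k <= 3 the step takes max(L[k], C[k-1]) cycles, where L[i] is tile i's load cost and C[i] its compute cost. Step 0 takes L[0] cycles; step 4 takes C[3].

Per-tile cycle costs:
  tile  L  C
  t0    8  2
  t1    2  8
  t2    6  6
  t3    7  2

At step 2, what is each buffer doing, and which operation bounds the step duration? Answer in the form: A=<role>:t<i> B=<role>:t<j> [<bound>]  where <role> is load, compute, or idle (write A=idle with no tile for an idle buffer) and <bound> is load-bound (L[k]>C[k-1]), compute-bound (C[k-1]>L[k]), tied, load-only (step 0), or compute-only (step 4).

step 2: A=load:t2 B=compute:t1 [compute-bound]

step 0: L[0]=8 → dur=8, Σ=8 | A=load:t0 B=idle [load-only]
step 1: L[1]=2 C[0]=2 → dur=2, Σ=10 | A=compute:t0 B=load:t1 [tied]
step 2: L[2]=6 C[1]=8 → dur=8, Σ=18 | A=load:t2 B=compute:t1 [compute-bound]
step 3: L[3]=7 C[2]=6 → dur=7, Σ=25 | A=compute:t2 B=load:t3 [load-bound]
step 4: C[3]=2 → dur=2, Σ=27 | A=idle B=compute:t3 [compute-only]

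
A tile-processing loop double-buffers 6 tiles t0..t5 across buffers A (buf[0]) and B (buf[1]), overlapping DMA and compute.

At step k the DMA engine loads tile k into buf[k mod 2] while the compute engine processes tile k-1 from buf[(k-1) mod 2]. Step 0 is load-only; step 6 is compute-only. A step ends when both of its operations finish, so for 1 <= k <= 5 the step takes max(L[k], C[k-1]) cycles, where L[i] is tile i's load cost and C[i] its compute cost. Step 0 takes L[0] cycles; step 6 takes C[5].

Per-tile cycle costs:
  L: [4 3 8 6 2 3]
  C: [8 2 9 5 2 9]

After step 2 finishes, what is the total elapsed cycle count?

step 0: L[0]=4 → dur=4, Σ=4 | A=load:t0 B=idle [load-only]
step 1: L[1]=3 C[0]=8 → dur=8, Σ=12 | A=compute:t0 B=load:t1 [compute-bound]
step 2: L[2]=8 C[1]=2 → dur=8, Σ=20 | A=load:t2 B=compute:t1 [load-bound]
step 3: L[3]=6 C[2]=9 → dur=9, Σ=29 | A=compute:t2 B=load:t3 [compute-bound]
step 4: L[4]=2 C[3]=5 → dur=5, Σ=34 | A=load:t4 B=compute:t3 [compute-bound]
step 5: L[5]=3 C[4]=2 → dur=3, Σ=37 | A=compute:t4 B=load:t5 [load-bound]
step 6: C[5]=9 → dur=9, Σ=46 | A=idle B=compute:t5 [compute-only]

end_cycle[2] = 20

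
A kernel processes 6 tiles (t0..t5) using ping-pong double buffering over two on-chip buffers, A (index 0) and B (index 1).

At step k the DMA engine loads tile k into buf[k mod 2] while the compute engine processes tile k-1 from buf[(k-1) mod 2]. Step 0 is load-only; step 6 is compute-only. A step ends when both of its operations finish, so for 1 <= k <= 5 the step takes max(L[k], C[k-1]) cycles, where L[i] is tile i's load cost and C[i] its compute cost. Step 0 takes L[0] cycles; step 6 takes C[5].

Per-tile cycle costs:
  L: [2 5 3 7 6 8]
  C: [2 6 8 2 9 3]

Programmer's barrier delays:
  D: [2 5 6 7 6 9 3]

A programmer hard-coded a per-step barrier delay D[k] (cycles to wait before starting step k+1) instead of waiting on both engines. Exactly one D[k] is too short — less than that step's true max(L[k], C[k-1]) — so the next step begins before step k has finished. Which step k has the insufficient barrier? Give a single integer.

hazard at step 3

step 0: need L[0]=2 = 2; D[0]=2 ok
step 1: need max(L[1]=5,C[0]=2) = 5; D[1]=5 ok
step 2: need max(L[2]=3,C[1]=6) = 6; D[2]=6 ok
step 3: need max(L[3]=7,C[2]=8) = 8; D[3]=7 SHORT
step 4: need max(L[4]=6,C[3]=2) = 6; D[4]=6 ok
step 5: need max(L[5]=8,C[4]=9) = 9; D[5]=9 ok
step 6: need C[5]=3 = 3; D[6]=3 ok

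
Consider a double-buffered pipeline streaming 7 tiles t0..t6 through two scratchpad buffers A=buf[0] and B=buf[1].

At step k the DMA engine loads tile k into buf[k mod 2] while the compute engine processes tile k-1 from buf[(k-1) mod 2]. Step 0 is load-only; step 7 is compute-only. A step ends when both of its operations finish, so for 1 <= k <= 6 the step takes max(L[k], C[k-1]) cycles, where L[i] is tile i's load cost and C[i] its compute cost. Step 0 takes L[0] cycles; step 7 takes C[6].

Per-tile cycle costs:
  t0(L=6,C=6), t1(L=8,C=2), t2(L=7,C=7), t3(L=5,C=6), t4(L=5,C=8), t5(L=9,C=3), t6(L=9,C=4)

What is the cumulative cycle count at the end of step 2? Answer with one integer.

step 0: L[0]=6 → dur=6, Σ=6 | A=load:t0 B=idle [load-only]
step 1: L[1]=8 C[0]=6 → dur=8, Σ=14 | A=compute:t0 B=load:t1 [load-bound]
step 2: L[2]=7 C[1]=2 → dur=7, Σ=21 | A=load:t2 B=compute:t1 [load-bound]
step 3: L[3]=5 C[2]=7 → dur=7, Σ=28 | A=compute:t2 B=load:t3 [compute-bound]
step 4: L[4]=5 C[3]=6 → dur=6, Σ=34 | A=load:t4 B=compute:t3 [compute-bound]
step 5: L[5]=9 C[4]=8 → dur=9, Σ=43 | A=compute:t4 B=load:t5 [load-bound]
step 6: L[6]=9 C[5]=3 → dur=9, Σ=52 | A=load:t6 B=compute:t5 [load-bound]
step 7: C[6]=4 → dur=4, Σ=56 | A=compute:t6 B=idle [compute-only]

end_cycle[2] = 21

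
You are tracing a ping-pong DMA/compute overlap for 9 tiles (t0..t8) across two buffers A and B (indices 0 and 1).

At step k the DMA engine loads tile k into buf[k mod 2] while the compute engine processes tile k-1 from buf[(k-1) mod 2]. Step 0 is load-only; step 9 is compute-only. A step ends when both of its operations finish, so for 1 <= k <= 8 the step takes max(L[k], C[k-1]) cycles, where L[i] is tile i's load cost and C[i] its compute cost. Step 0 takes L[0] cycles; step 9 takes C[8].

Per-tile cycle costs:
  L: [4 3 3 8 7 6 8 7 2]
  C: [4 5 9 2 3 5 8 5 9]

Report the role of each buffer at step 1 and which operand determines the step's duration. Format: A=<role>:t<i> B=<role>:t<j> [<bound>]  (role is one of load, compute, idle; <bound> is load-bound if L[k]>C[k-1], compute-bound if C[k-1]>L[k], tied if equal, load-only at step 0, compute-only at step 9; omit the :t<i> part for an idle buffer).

step 1: A=compute:t0 B=load:t1 [compute-bound]

k=0 load=t0/4c comp=- wait=4 total=4
k=1 load=t1/3c comp=t0/4c wait=4 total=8
k=2 load=t2/3c comp=t1/5c wait=5 total=13
k=3 load=t3/8c comp=t2/9c wait=9 total=22
k=4 load=t4/7c comp=t3/2c wait=7 total=29
k=5 load=t5/6c comp=t4/3c wait=6 total=35
k=6 load=t6/8c comp=t5/5c wait=8 total=43
k=7 load=t7/7c comp=t6/8c wait=8 total=51
k=8 load=t8/2c comp=t7/5c wait=5 total=56
k=9 load=- comp=t8/9c wait=9 total=65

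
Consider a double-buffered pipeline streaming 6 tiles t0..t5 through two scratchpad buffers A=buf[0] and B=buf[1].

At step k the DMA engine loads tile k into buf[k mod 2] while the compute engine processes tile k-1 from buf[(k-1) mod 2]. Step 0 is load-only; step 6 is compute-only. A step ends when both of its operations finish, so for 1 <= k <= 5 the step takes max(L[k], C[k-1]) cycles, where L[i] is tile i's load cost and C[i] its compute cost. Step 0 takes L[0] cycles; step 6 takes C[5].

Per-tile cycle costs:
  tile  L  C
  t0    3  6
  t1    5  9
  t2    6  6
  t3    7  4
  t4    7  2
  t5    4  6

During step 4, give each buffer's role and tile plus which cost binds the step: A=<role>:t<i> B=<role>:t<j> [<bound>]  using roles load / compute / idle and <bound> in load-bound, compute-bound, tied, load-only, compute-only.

step 4: A=load:t4 B=compute:t3 [load-bound]

  0. 3=3c; end=3; A:t0 B:-
  1. max(5,6)=6c; end=9; A:t0 B:t1
  2. max(6,9)=9c; end=18; A:t2 B:t1
  3. max(7,6)=7c; end=25; A:t2 B:t3
  4. max(7,4)=7c; end=32; A:t4 B:t3
  5. max(4,2)=4c; end=36; A:t4 B:t5
  6. 6=6c; end=42; A:t4 B:t5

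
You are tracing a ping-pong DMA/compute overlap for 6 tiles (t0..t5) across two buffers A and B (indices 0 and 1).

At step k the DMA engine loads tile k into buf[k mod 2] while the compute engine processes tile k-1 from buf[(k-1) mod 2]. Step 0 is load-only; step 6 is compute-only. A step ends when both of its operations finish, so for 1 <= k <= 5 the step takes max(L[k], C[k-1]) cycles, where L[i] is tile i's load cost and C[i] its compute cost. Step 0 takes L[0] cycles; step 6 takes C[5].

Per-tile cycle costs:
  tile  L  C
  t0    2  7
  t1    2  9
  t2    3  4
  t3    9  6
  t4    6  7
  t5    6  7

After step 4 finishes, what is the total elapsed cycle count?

  0. 2=2c; end=2; A:t0 B:-
  1. max(2,7)=7c; end=9; A:t0 B:t1
  2. max(3,9)=9c; end=18; A:t2 B:t1
  3. max(9,4)=9c; end=27; A:t2 B:t3
  4. max(6,6)=6c; end=33; A:t4 B:t3
  5. max(6,7)=7c; end=40; A:t4 B:t5
  6. 7=7c; end=47; A:t4 B:t5

end_cycle[4] = 33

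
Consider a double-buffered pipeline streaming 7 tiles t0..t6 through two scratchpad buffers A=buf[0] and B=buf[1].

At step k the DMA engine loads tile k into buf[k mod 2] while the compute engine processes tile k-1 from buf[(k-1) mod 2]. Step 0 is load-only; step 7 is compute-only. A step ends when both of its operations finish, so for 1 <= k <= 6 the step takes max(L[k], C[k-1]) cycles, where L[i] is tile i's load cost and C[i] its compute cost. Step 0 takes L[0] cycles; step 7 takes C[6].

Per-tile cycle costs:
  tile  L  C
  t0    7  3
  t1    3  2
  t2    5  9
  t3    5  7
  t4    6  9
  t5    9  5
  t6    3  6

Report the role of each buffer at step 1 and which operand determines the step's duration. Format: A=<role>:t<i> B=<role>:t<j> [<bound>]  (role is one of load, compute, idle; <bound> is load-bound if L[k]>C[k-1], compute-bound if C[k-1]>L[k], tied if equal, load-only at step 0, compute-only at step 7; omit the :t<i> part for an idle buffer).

  0. 7=7c; end=7; A:t0 B:-
  1. max(3,3)=3c; end=10; A:t0 B:t1
  2. max(5,2)=5c; end=15; A:t2 B:t1
  3. max(5,9)=9c; end=24; A:t2 B:t3
  4. max(6,7)=7c; end=31; A:t4 B:t3
  5. max(9,9)=9c; end=40; A:t4 B:t5
  6. max(3,5)=5c; end=45; A:t6 B:t5
  7. 6=6c; end=51; A:t6 B:t5

step 1: A=compute:t0 B=load:t1 [tied]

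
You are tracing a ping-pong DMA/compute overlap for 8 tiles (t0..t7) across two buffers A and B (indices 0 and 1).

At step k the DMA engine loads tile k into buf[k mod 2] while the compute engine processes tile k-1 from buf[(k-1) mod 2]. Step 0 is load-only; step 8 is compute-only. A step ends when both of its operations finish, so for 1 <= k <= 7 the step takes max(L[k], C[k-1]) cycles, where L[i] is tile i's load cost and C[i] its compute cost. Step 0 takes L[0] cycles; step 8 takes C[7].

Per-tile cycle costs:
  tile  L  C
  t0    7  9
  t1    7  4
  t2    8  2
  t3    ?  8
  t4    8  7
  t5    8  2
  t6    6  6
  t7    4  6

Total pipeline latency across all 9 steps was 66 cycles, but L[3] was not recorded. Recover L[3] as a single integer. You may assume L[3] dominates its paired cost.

L[3] = 8

step 0 = dur = L[0]=7 = 7
step 1 = dur = max(L[1]=7, C[0]=9) = 9
step 2 = dur = max(L[2]=8, C[1]=4) = 8
step 3 = dur = max(L[3]=?, C[2]=2) = L[3]  (unknown; binding)
step 4 = dur = max(L[4]=8, C[3]=8) = 8
step 5 = dur = max(L[5]=8, C[4]=7) = 8
step 6 = dur = max(L[6]=6, C[5]=2) = 6
step 7 = dur = max(L[7]=4, C[6]=6) = 6
step 8 = dur = C[7]=6 = 6
sum of known step durations = 58
dur[3] = total - known = 66 - 58 = 8
L[3] is the binding max in step 3, so L[3] = dur[3] = 8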